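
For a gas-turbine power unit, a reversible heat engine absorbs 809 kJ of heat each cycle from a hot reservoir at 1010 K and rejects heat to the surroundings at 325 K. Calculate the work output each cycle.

W ≈ 548.7 kJ

For a reversible engine, η = 1 − T_C/T_H = 1 − 325.00/1010.00 = 0.6782.
W = η·Q_H = 0.6782 × 809 = 548.7 kJ.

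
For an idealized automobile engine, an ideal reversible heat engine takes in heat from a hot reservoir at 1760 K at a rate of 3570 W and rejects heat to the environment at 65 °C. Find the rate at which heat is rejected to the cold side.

Q̇_C ≈ 686 W

T_C = 65 °C → 65 + 273.15 = 338.15 K.
η_rev = 1 − T_C/T_H = 1 − 338.15/1760.00 = 0.8079.
For a reversible cycle Q_C/Q_H = T_C/T_H, so Q_C = 3570 × 338.15/1760.00 = 686 W.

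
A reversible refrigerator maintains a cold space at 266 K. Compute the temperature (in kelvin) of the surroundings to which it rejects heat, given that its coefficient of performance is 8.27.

T_H ≈ 298 K

COP_R = T_C/(T_H − T_C) ⇒ T_H = T_C·(1 + 1/COP_R) = 266.00 × (1 + 1/8.27) = 298 K.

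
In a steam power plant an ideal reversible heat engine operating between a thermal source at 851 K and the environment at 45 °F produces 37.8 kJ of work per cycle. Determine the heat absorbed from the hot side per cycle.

Q_H ≈ 56.37 kJ

T_C = 45 °F → (45 − 32) × 5/9 = 7.22 °C = 280.37 K.
η_rev = 1 − T_C/T_H = 1 − 280.37/851.00 = 0.6705.
Q_H = W/η = 37.8/0.6705 = 56.37 kJ.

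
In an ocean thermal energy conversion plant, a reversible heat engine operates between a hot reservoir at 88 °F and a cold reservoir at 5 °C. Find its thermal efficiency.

η ≈ 0.0858

T_H = 88 °F → (88 − 32) × 5/9 = 31.11 °C = 304.26 K.
T_C = 5 °C → 5 + 273.15 = 278.15 K.
Carnot efficiency: η = 1 − T_C/T_H = 1 − 278.15/304.26 = 0.0858.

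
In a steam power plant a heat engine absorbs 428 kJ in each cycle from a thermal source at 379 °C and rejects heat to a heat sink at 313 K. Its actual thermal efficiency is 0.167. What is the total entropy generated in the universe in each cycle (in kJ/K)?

T_H = 379 °C → 379 + 273.15 = 652.15 K.
W = η·Q_H = 0.167 × 428 = 71.48 kJ, so Q_C = Q_H − W = 356.5 kJ.
Entropy balance on the reservoirs: −Q_H/T_H = -0.6563 kJ/K, +Q_C/T_C = 1.139 kJ/K.
ΔS_univ = −Q_H/T_H + Q_C/T_C = 0.483 kJ/K (> 0, since η = 0.167 < η_Carnot = 0.520).

ΔS_univ ≈ 0.483 kJ/K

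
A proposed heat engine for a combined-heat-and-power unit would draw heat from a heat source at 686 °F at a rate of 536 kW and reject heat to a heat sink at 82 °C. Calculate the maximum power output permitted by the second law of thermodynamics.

Ẇ_max ≈ 237 kW

T_H = 686 °F → (686 − 32) × 5/9 = 363.33 °C = 636.48 K.
T_C = 82 °C → 82 + 273.15 = 355.15 K.
The second-law ceiling is the Carnot efficiency, η_max = 1 − T_C/T_H = 1 − 355.15/636.48 = 0.4420.
W_max = η_max · Q_H = 0.4420 × 536 = 237 kW.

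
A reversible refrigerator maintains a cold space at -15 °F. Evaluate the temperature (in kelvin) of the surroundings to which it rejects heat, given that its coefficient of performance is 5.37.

T_H ≈ 293.0 K

T_C = -15 °F → (-15 − 32) × 5/9 = -26.11 °C = 247.04 K.
COP_R = T_C/(T_H − T_C) ⇒ T_H = T_C·(1 + 1/COP_R) = 247.04 × (1 + 1/5.37) = 293.0 K.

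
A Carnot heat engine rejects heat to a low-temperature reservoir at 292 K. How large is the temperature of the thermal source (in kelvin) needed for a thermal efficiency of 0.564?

From η = 1 − T_C/T_H, solving for T_H gives T_H = T_C/(1 − η) = 292.00/(1 − 0.564) = 670 K.

T_H ≈ 670 K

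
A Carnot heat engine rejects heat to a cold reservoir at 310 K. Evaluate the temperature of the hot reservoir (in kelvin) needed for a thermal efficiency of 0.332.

From η = 1 − T_C/T_H, solving for T_H gives T_H = T_C/(1 − η) = 310.00/(1 − 0.332) = 464 K.

T_H ≈ 464 K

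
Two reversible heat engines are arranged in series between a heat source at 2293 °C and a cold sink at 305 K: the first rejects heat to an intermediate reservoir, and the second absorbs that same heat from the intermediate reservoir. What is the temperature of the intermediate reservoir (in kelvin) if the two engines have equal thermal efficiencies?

T_m ≈ 885 K

T_H = 2293 °C → 2293 + 273.15 = 2566.15 K.
Equal efficiencies require 1 − T_m/T_H = 1 − T_C/T_m, i.e. T_m/T_H = T_C/T_m, so T_m = √(T_H·T_C) = √(2566.15 × 305.00) = 885 K.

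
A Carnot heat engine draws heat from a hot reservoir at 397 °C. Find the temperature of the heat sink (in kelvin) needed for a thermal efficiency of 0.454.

T_H = 397 °C → 397 + 273.15 = 670.15 K.
From η = 1 − T_C/T_H, T_C = T_H·(1 − η) = 670.15 × (1 − 0.454) = 365.9 K.

T_C ≈ 365.9 K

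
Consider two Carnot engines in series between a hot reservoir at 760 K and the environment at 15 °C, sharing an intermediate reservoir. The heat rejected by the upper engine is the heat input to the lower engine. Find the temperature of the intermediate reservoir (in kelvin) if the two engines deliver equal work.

T_m ≈ 524.1 K

T_C = 15 °C → 15 + 273.15 = 288.15 K.
For reversible stages Q_m = Q_H·(T_m/T_H). Setting W₁ = Q_H(1 − T_m/T_H) equal to W₂ = Q_m(1 − T_C/T_m) = Q_H·(T_m − T_C)/T_H gives T_H − T_m = T_m − T_C, so T_m = (T_H + T_C)/2 = (760.00 + 288.15)/2 = 524.1 K.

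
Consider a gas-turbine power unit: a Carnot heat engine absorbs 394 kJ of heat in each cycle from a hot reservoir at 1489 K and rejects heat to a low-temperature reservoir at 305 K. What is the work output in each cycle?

Since the cycle is reversible, η = 1 − T_C/T_H = 1 − 305.00/1489.00 = 0.7952.
W = η·Q_H = 0.7952 × 394 = 313.3 kJ.

W ≈ 313.3 kJ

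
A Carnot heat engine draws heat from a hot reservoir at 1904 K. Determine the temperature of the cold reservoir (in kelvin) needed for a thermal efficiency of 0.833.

From η = 1 − T_C/T_H, T_C = T_H·(1 − η) = 1904.00 × (1 − 0.833) = 318 K.

T_C ≈ 318 K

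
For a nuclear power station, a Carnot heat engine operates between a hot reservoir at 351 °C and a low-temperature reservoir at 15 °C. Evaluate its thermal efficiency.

T_H = 351 °C → 351 + 273.15 = 624.15 K.
T_C = 15 °C → 15 + 273.15 = 288.15 K.
η_rev = 1 − T_C/T_H = 1 − 288.15/624.15 = 0.538.

η ≈ 0.538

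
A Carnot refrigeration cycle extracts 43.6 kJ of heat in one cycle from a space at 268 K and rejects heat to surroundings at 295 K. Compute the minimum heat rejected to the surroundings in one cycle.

Q_H ≈ 48.0 kJ

For a reversible cycle Q_H/Q_C = T_H/T_C, so Q_H = Q_C·T_H/T_C = 43.6 × 295.00/268.00 = 48.0 kJ.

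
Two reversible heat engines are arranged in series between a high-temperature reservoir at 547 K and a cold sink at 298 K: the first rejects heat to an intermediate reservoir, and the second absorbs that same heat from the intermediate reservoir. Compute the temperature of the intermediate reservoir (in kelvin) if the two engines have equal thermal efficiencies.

T_m ≈ 403.7 K

Equal efficiencies require 1 − T_m/T_H = 1 − T_C/T_m, i.e. T_m/T_H = T_C/T_m, so T_m = √(T_H·T_C) = √(547.00 × 298.00) = 403.7 K.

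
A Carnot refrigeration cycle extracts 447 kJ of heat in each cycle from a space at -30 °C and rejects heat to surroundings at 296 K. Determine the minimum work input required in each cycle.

T_C = -30 °C → -30 + 273.15 = 243.15 K.
The reversible coefficient of performance is COP_R = T_C/(T_H − T_C) = 243.15/52.85 = 4.6008.
W = Q_C/COP_R = 447/4.6008 = 97.2 kJ.

W_in ≈ 97.2 kJ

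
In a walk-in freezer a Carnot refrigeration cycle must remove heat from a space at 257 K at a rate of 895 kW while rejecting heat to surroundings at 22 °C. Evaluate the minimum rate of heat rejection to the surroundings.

T_H = 22 °C → 22 + 273.15 = 295.15 K.
For a reversible cycle Q_H/Q_C = T_H/T_C, so Q_H = Q_C·T_H/T_C = 895 × 295.15/257.00 = 1030 kW.

Q̇_H ≈ 1030 kW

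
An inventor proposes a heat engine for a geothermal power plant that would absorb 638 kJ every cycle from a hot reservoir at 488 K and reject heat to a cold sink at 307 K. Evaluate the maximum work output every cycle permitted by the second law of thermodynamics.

The upper bound on efficiency is η_max = 1 − T_C/T_H = 1 − 307.00/488.00 = 0.3709.
W_max = η_max · Q_H = 0.3709 × 638 = 237 kJ.

W_max ≈ 237 kJ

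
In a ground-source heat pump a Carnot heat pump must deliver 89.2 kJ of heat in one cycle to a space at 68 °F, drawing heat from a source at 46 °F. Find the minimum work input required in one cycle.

W_in ≈ 3.719 kJ

T_H = 68 °F → (68 − 32) × 5/9 = 20.00 °C = 293.15 K.
T_C = 46 °F → (46 − 32) × 5/9 = 7.78 °C = 280.93 K.
Reversible heating COP: COP_HP = T_H/(T_H − T_C) = 293.15/12.22 = 23.9850.
W = Q_H/COP_HP = 89.2/23.9850 = 3.719 kJ.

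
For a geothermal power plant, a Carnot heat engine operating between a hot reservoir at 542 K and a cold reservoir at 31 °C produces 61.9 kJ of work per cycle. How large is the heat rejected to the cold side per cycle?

T_C = 31 °C → 31 + 273.15 = 304.15 K.
η_rev = 1 − T_C/T_H = 1 − 304.15/542.00 = 0.4388.
Since Q_C/Q_H = T_C/T_H and Q_H = W/η, Q_C = W·T_C/(T_H − T_C) = 61.9 × 304.15/237.85 = 79.15 kJ.

Q_C ≈ 79.15 kJ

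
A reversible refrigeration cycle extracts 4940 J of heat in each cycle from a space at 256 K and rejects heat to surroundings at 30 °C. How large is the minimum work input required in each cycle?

W_in ≈ 910 J

T_H = 30 °C → 30 + 273.15 = 303.15 K.
COP_R = T_C/(T_H − T_C) = 256.00/47.15 = 5.4295.
W = Q_C/COP_R = 4940/5.4295 = 910 J.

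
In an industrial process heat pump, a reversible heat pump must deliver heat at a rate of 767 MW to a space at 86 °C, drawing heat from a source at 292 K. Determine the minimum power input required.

Ẇ_in ≈ 143 MW

T_H = 86 °C → 86 + 273.15 = 359.15 K.
For a reversible heat pump, COP_HP = T_H/(T_H − T_C) = 359.15/67.15 = 5.3485.
W = Q_H/COP_HP = 767/5.3485 = 143 MW.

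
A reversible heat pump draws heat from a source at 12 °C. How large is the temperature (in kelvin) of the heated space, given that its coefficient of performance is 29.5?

T_C = 12 °C → 12 + 273.15 = 285.15 K.
COP_HP = T_H/(T_H − T_C) ⇒ T_H = T_C·COP_HP/(COP_HP − 1) = 285.15 × 29.5/(29.5 − 1) = 295 K.

T_H ≈ 295 K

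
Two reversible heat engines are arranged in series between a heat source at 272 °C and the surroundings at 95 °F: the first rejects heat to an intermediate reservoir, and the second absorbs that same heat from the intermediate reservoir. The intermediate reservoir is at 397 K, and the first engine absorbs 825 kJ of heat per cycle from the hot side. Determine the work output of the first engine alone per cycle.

T_H = 272 °C → 272 + 273.15 = 545.15 K.
T_C = 95 °F → (95 − 32) × 5/9 = 35.00 °C = 308.15 K.
First-stage efficiency η₁ = 1 − T_m/T_H = 1 − 397.00/545.15 = 0.2718.
W₁ = η₁·Q_H = 0.2718 × 825 = 224.2 kJ.

W₁ ≈ 224.2 kJ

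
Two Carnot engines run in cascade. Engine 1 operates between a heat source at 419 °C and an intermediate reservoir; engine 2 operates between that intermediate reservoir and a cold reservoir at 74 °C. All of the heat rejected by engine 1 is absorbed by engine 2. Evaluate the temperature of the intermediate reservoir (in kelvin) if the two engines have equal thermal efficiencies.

T_m ≈ 490 K

T_H = 419 °C → 419 + 273.15 = 692.15 K.
T_C = 74 °C → 74 + 273.15 = 347.15 K.
Equal efficiencies require 1 − T_m/T_H = 1 − T_C/T_m, i.e. T_m/T_H = T_C/T_m, so T_m = √(T_H·T_C) = √(692.15 × 347.15) = 490 K.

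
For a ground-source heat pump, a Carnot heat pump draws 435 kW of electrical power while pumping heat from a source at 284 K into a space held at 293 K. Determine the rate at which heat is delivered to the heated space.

Q̇_H ≈ 14160 kW

The Carnot heat-pump COP is COP_HP = T_H/(T_H − T_C) = 293.00/9.00 = 32.5556.
Q_H = COP_HP · W = 32.5556 × 435 = 14160 kW.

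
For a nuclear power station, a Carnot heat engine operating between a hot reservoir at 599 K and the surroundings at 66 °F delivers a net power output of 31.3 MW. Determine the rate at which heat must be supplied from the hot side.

T_C = 66 °F → (66 − 32) × 5/9 = 18.89 °C = 292.04 K.
Since the cycle is reversible, η = 1 − T_C/T_H = 1 − 292.04/599.00 = 0.5125.
Q_H = W/η = 31.3/0.5125 = 61.1 MW.

Q̇_H ≈ 61.1 MW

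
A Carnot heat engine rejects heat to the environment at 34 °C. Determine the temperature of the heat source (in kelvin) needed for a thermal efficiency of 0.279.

T_H ≈ 426 K

T_C = 34 °C → 34 + 273.15 = 307.15 K.
From η = 1 − T_C/T_H, solving for T_H gives T_H = T_C/(1 − η) = 307.15/(1 − 0.279) = 426 K.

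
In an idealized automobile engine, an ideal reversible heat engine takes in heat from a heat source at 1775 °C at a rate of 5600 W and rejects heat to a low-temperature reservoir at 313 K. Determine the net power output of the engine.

T_H = 1775 °C → 1775 + 273.15 = 2048.15 K.
Carnot efficiency: η = 1 − T_C/T_H = 1 − 313.00/2048.15 = 0.8472.
W = η·Q_H = 0.8472 × 5600 = 4740 W.

Ẇ ≈ 4740 W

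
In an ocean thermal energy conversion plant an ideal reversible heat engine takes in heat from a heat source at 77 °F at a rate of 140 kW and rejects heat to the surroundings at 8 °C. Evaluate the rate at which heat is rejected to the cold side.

Q̇_C ≈ 132 kW

T_H = 77 °F → (77 − 32) × 5/9 = 25.00 °C = 298.15 K.
T_C = 8 °C → 8 + 273.15 = 281.15 K.
The Carnot efficiency is η = 1 − T_C/T_H = 1 − 281.15/298.15 = 0.0570.
For a reversible cycle Q_C/Q_H = T_C/T_H, so Q_C = 140 × 281.15/298.15 = 132 kW.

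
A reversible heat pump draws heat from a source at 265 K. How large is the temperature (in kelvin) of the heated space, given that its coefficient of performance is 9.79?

T_H ≈ 295 K

COP_HP = T_H/(T_H − T_C) ⇒ T_H = T_C·COP_HP/(COP_HP − 1) = 265.00 × 9.79/(9.79 − 1) = 295 K.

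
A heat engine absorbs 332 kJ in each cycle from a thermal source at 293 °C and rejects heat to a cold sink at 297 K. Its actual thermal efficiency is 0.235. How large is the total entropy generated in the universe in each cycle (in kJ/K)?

ΔS_univ ≈ 0.2687 kJ/K

T_H = 293 °C → 293 + 273.15 = 566.15 K.
W = η·Q_H = 0.235 × 332 = 78.02 kJ, so Q_C = Q_H − W = 254.0 kJ.
Entropy balance on the reservoirs: −Q_H/T_H = -0.5864 kJ/K, +Q_C/T_C = 0.8552 kJ/K.
ΔS_univ = −Q_H/T_H + Q_C/T_C = 0.2687 kJ/K (> 0, since η = 0.235 < η_Carnot = 0.475).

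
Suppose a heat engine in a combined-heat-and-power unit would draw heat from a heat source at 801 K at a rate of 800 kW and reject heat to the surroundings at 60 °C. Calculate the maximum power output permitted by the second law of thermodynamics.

T_C = 60 °C → 60 + 273.15 = 333.15 K.
The second-law ceiling is the Carnot efficiency, η_max = 1 − T_C/T_H = 1 − 333.15/801.00 = 0.5841.
W_max = η_max · Q_H = 0.5841 × 800 = 467 kW.

Ẇ_max ≈ 467 kW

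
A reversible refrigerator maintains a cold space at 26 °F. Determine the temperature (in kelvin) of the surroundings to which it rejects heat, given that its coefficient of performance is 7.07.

T_C = 26 °F → (26 − 32) × 5/9 = -3.33 °C = 269.82 K.
COP_R = T_C/(T_H − T_C) ⇒ T_H = T_C·(1 + 1/COP_R) = 269.82 × (1 + 1/7.07) = 308 K.

T_H ≈ 308 K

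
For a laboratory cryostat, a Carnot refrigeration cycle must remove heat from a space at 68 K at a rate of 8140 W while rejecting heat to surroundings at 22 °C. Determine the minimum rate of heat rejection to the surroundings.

T_H = 22 °C → 22 + 273.15 = 295.15 K.
For a reversible cycle Q_H/Q_C = T_H/T_C, so Q_H = Q_C·T_H/T_C = 8140 × 295.15/68.00 = 35300 W.

Q̇_H ≈ 35300 W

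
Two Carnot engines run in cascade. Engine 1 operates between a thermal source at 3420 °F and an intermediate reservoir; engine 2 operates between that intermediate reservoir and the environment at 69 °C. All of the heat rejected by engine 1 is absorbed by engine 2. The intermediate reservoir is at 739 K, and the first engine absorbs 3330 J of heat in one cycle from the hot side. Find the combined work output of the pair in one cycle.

W_total ≈ 2800 J

T_H = 3420 °F → (3420 − 32) × 5/9 = 1882.22 °C = 2155.37 K.
T_C = 69 °C → 69 + 273.15 = 342.15 K.
Two reversible stages in series are equivalent to a single Carnot engine between T_H and T_C, so η_total = 1 − T_C/T_H = 1 − 342.15/2155.37 = 0.8413.
W_total = η_total · Q_H = 0.8413 × 3330 = 2800 J.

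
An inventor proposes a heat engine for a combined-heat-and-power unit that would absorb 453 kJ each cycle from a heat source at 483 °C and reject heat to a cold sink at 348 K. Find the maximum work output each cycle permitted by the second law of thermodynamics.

W_max ≈ 245 kJ

T_H = 483 °C → 483 + 273.15 = 756.15 K.
The upper bound on efficiency is η_max = 1 − T_C/T_H = 1 − 348.00/756.15 = 0.5398.
W_max = η_max · Q_H = 0.5398 × 453 = 245 kJ.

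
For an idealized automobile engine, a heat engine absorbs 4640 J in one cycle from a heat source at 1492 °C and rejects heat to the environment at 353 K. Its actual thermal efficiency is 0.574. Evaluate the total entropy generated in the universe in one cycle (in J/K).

T_H = 1492 °C → 1492 + 273.15 = 1765.15 K.
W = η·Q_H = 0.574 × 4640 = 2663 J, so Q_C = Q_H − W = 1977 J.
Entropy balance on the reservoirs: −Q_H/T_H = -2.629 J/K, +Q_C/T_C = 5.600 J/K.
ΔS_univ = −Q_H/T_H + Q_C/T_C = 2.97 J/K (> 0, since η = 0.574 < η_Carnot = 0.800).

ΔS_univ ≈ 2.97 J/K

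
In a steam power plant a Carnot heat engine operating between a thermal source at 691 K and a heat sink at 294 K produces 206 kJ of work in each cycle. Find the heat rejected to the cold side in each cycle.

Q_C ≈ 153 kJ

Since the cycle is reversible, η = 1 − T_C/T_H = 1 − 294.00/691.00 = 0.5745.
Since Q_C/Q_H = T_C/T_H and Q_H = W/η, Q_C = W·T_C/(T_H − T_C) = 206 × 294.00/397.00 = 153 kJ.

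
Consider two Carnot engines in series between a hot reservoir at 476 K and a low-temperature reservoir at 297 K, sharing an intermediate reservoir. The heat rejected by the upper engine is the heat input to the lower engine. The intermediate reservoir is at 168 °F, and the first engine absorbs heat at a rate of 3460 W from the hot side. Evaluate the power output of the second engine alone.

Ẇ₂ ≈ 375.8 W

T_m = 168 °F → (168 − 32) × 5/9 = 75.56 °C = 348.71 K.
Heat entering the second stage: Q_m = Q_H·(T_m/T_H) = 3460 × 348.71/476.00 = 2535 W.
Second-stage efficiency η₂ = 1 − T_C/T_m = 1 − 297.00/348.71 = 0.1483, so W₂ = η₂·Q_m = 375.8 W.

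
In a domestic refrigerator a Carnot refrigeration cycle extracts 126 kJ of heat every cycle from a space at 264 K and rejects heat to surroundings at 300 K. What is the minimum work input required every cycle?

W_in ≈ 17.18 kJ

For a reversible refrigerator, COP_R = T_C/(T_H − T_C) = 264.00/36.00 = 7.3333.
W = Q_C/COP_R = 126/7.3333 = 17.18 kJ.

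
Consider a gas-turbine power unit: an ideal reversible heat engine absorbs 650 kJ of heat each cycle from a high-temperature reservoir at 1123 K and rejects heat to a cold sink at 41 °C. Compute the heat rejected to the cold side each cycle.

Q_C ≈ 182 kJ

T_C = 41 °C → 41 + 273.15 = 314.15 K.
For a reversible engine, η = 1 − T_C/T_H = 1 − 314.15/1123.00 = 0.7203.
For a reversible cycle Q_C/Q_H = T_C/T_H, so Q_C = 650 × 314.15/1123.00 = 182 kJ.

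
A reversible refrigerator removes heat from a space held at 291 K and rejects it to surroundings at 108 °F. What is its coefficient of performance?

T_H = 108 °F → (108 − 32) × 5/9 = 42.22 °C = 315.37 K.
Carnot COP: COP_R = T_C/(T_H − T_C) = 291.00/(315.37 − 291.00) = 11.9.

COP_R ≈ 11.9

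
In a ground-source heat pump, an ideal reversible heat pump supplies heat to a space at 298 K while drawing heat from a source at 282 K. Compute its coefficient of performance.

Reversible heating COP: COP_HP = T_H/(T_H − T_C) = 298.00/(298.00 − 282.00) = 18.62.

COP_HP ≈ 18.62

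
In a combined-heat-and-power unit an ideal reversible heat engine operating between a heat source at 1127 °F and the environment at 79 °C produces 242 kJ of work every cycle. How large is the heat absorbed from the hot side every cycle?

T_H = 1127 °F → (1127 − 32) × 5/9 = 608.33 °C = 881.48 K.
T_C = 79 °C → 79 + 273.15 = 352.15 K.
The Carnot efficiency is η = 1 − T_C/T_H = 1 − 352.15/881.48 = 0.6005.
Q_H = W/η = 242/0.6005 = 403 kJ.

Q_H ≈ 403 kJ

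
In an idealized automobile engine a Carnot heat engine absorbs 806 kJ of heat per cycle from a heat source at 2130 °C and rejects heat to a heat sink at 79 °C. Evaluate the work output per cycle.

W ≈ 687.9 kJ

T_H = 2130 °C → 2130 + 273.15 = 2403.15 K.
T_C = 79 °C → 79 + 273.15 = 352.15 K.
Carnot efficiency: η = 1 − T_C/T_H = 1 − 352.15/2403.15 = 0.8535.
W = η·Q_H = 0.8535 × 806 = 687.9 kJ.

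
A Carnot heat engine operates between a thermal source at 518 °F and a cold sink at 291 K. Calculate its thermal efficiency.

T_H = 518 °F → (518 − 32) × 5/9 = 270.00 °C = 543.15 K.
The Carnot efficiency is η = 1 − T_C/T_H = 1 − 291.00/543.15 = 0.464.

η ≈ 0.464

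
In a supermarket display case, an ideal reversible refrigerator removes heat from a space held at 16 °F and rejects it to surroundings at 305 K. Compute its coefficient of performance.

T_C = 16 °F → (16 − 32) × 5/9 = -8.89 °C = 264.26 K.
For a reversible refrigerator, COP_R = T_C/(T_H − T_C) = 264.26/(305.00 − 264.26) = 6.49.

COP_R ≈ 6.49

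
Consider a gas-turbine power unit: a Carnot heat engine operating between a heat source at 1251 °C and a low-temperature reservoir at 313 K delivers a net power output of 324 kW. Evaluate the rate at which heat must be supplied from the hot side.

Q̇_H ≈ 407.7 kW

T_H = 1251 °C → 1251 + 273.15 = 1524.15 K.
Carnot efficiency: η = 1 − T_C/T_H = 1 − 313.00/1524.15 = 0.7946.
Q_H = W/η = 324/0.7946 = 407.7 kW.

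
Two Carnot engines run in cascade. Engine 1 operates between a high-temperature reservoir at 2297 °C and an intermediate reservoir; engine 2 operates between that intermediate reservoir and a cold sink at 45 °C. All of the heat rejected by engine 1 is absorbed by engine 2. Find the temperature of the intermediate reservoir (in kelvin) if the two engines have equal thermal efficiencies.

T_H = 2297 °C → 2297 + 273.15 = 2570.15 K.
T_C = 45 °C → 45 + 273.15 = 318.15 K.
Equal efficiencies require 1 − T_m/T_H = 1 − T_C/T_m, i.e. T_m/T_H = T_C/T_m, so T_m = √(T_H·T_C) = √(2570.15 × 318.15) = 904 K.

T_m ≈ 904 K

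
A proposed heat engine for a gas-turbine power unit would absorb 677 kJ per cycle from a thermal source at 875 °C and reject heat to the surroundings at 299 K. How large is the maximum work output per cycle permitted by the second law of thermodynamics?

W_max ≈ 501 kJ

T_H = 875 °C → 875 + 273.15 = 1148.15 K.
The second-law ceiling is the Carnot efficiency, η_max = 1 − T_C/T_H = 1 − 299.00/1148.15 = 0.7396.
W_max = η_max · Q_H = 0.7396 × 677 = 501 kJ.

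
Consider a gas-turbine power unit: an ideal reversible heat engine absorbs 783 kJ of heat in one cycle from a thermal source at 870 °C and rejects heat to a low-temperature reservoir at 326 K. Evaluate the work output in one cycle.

W ≈ 560 kJ

T_H = 870 °C → 870 + 273.15 = 1143.15 K.
Carnot efficiency: η = 1 − T_C/T_H = 1 − 326.00/1143.15 = 0.7148.
W = η·Q_H = 0.7148 × 783 = 560 kJ.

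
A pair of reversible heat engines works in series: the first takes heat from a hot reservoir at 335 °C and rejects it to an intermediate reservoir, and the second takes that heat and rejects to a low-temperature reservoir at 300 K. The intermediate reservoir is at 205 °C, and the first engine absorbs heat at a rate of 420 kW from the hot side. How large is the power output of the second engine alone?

T_H = 335 °C → 335 + 273.15 = 608.15 K.
T_m = 205 °C → 205 + 273.15 = 478.15 K.
Heat entering the second stage: Q_m = Q_H·(T_m/T_H) = 420 × 478.15/608.15 = 330 kW.
Second-stage efficiency η₂ = 1 − T_C/T_m = 1 − 300.00/478.15 = 0.3726, so W₂ = η₂·Q_m = 123 kW.

Ẇ₂ ≈ 123 kW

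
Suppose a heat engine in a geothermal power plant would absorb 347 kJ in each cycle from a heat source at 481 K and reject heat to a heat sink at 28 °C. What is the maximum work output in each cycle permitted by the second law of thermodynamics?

T_C = 28 °C → 28 + 273.15 = 301.15 K.
By the Carnot theorem, η_max = 1 − T_C/T_H = 1 − 301.15/481.00 = 0.3739.
W_max = η_max · Q_H = 0.3739 × 347 = 130 kJ.

W_max ≈ 130 kJ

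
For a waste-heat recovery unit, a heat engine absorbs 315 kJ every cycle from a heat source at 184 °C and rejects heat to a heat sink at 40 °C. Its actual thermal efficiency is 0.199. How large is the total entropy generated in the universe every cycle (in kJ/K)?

T_H = 184 °C → 184 + 273.15 = 457.15 K.
T_C = 40 °C → 40 + 273.15 = 313.15 K.
W = η·Q_H = 0.199 × 315 = 62.69 kJ, so Q_C = Q_H − W = 252.3 kJ.
Reservoir entropy changes: ΔS_H = −Q_H/T_H = −315/457.15 = -0.6891 kJ/K and ΔS_C = +Q_C/T_C = 252.3/313.15 = 0.8057 kJ/K.
ΔS_univ = −Q_H/T_H + Q_C/T_C = 0.117 kJ/K (> 0, since η = 0.199 < η_Carnot = 0.315).

ΔS_univ ≈ 0.117 kJ/K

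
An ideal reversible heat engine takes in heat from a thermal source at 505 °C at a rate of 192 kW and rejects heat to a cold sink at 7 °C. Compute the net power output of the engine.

T_H = 505 °C → 505 + 273.15 = 778.15 K.
T_C = 7 °C → 7 + 273.15 = 280.15 K.
For a reversible engine, η = 1 − T_C/T_H = 1 − 280.15/778.15 = 0.6400.
W = η·Q_H = 0.6400 × 192 = 122.9 kW.

Ẇ ≈ 122.9 kW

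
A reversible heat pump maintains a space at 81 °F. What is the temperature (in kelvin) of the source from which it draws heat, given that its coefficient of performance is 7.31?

T_C ≈ 259.3 K

T_H = 81 °F → (81 − 32) × 5/9 = 27.22 °C = 300.37 K.
COP_HP = T_H/(T_H − T_C) ⇒ T_C = T_H·(COP_HP − 1)/COP_HP = 300.37 × (7.31 − 1)/7.31 = 259.3 K.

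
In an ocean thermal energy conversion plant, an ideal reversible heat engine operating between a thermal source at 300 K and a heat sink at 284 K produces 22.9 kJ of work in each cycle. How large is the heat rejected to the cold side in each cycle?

For a reversible engine, η = 1 − T_C/T_H = 1 − 284.00/300.00 = 0.0533.
Since Q_C/Q_H = T_C/T_H and Q_H = W/η, Q_C = W·T_C/(T_H − T_C) = 22.9 × 284.00/16.00 = 406 kJ.

Q_C ≈ 406 kJ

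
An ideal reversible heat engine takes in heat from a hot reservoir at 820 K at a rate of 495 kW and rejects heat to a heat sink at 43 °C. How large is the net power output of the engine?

Ẇ ≈ 304 kW

T_C = 43 °C → 43 + 273.15 = 316.15 K.
η_rev = 1 − T_C/T_H = 1 − 316.15/820.00 = 0.6145.
W = η·Q_H = 0.6145 × 495 = 304 kW.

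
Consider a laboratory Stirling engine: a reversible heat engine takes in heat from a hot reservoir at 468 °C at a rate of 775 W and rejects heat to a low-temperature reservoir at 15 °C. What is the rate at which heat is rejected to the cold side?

Q̇_C ≈ 301.3 W

T_H = 468 °C → 468 + 273.15 = 741.15 K.
T_C = 15 °C → 15 + 273.15 = 288.15 K.
For a reversible engine, η = 1 − T_C/T_H = 1 − 288.15/741.15 = 0.6112.
For a reversible cycle Q_C/Q_H = T_C/T_H, so Q_C = 775 × 288.15/741.15 = 301.3 W.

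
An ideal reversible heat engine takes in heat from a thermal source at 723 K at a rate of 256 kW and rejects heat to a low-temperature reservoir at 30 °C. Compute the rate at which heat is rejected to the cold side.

T_C = 30 °C → 30 + 273.15 = 303.15 K.
η_rev = 1 − T_C/T_H = 1 − 303.15/723.00 = 0.5807.
For a reversible cycle Q_C/Q_H = T_C/T_H, so Q_C = 256 × 303.15/723.00 = 107 kW.

Q̇_C ≈ 107 kW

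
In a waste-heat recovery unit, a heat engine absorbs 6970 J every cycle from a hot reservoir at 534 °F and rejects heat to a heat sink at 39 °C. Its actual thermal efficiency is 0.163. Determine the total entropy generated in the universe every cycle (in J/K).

ΔS_univ ≈ 6.06 J/K

T_H = 534 °F → (534 − 32) × 5/9 = 278.89 °C = 552.04 K.
T_C = 39 °C → 39 + 273.15 = 312.15 K.
W = η·Q_H = 0.163 × 6970 = 1136 J, so Q_C = Q_H − W = 5834 J.
Reservoir entropy changes: ΔS_H = −Q_H/T_H = −6970/552.04 = -12.63 J/K and ΔS_C = +Q_C/T_C = 5834/312.15 = 18.69 J/K.
ΔS_univ = −Q_H/T_H + Q_C/T_C = 6.06 J/K (> 0, since η = 0.163 < η_Carnot = 0.435).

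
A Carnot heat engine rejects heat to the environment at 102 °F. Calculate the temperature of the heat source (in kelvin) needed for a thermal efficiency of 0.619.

T_H ≈ 819 K

T_C = 102 °F → (102 − 32) × 5/9 = 38.89 °C = 312.04 K.
From η = 1 − T_C/T_H, solving for T_H gives T_H = T_C/(1 − η) = 312.04/(1 − 0.619) = 819 K.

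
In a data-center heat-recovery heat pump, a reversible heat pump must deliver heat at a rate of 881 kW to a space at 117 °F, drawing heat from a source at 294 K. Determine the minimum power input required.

Ẇ_in ≈ 72.5 kW

T_H = 117 °F → (117 − 32) × 5/9 = 47.22 °C = 320.37 K.
For a reversible heat pump, COP_HP = T_H/(T_H − T_C) = 320.37/26.37 = 12.1481.
W = Q_H/COP_HP = 881/12.1481 = 72.5 kW.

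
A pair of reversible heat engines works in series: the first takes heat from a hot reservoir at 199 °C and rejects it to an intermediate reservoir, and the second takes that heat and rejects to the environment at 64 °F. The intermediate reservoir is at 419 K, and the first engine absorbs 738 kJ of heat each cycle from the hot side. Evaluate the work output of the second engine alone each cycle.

T_H = 199 °C → 199 + 273.15 = 472.15 K.
T_C = 64 °F → (64 − 32) × 5/9 = 17.78 °C = 290.93 K.
Heat entering the second stage: Q_m = Q_H·(T_m/T_H) = 738 × 419.00/472.15 = 654.9 kJ.
Second-stage efficiency η₂ = 1 − T_C/T_m = 1 − 290.93/419.00 = 0.3057, so W₂ = η₂·Q_m = 200.2 kJ.

W₂ ≈ 200.2 kJ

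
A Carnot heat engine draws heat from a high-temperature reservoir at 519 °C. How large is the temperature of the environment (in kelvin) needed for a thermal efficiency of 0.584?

T_C ≈ 330 K

T_H = 519 °C → 519 + 273.15 = 792.15 K.
From η = 1 − T_C/T_H, T_C = T_H·(1 − η) = 792.15 × (1 − 0.584) = 330 K.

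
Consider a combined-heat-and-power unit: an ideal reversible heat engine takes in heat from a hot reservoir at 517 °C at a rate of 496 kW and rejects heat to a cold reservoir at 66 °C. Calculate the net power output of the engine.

T_H = 517 °C → 517 + 273.15 = 790.15 K.
T_C = 66 °C → 66 + 273.15 = 339.15 K.
η_rev = 1 − T_C/T_H = 1 − 339.15/790.15 = 0.5708.
W = η·Q_H = 0.5708 × 496 = 283 kW.

Ẇ ≈ 283 kW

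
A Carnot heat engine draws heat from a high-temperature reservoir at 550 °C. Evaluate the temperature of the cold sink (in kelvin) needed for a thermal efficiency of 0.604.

T_H = 550 °C → 550 + 273.15 = 823.15 K.
From η = 1 − T_C/T_H, T_C = T_H·(1 − η) = 823.15 × (1 − 0.604) = 326 K.

T_C ≈ 326 K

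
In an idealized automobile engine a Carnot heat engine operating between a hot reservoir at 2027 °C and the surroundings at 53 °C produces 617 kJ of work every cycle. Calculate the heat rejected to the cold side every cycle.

T_H = 2027 °C → 2027 + 273.15 = 2300.15 K.
T_C = 53 °C → 53 + 273.15 = 326.15 K.
The Carnot efficiency is η = 1 − T_C/T_H = 1 − 326.15/2300.15 = 0.8582.
Since Q_C/Q_H = T_C/T_H and Q_H = W/η, Q_C = W·T_C/(T_H − T_C) = 617 × 326.15/1974.00 = 101.9 kJ.

Q_C ≈ 101.9 kJ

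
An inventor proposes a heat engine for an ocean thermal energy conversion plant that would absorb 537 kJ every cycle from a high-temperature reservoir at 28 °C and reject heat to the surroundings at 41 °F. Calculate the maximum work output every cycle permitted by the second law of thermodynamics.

T_H = 28 °C → 28 + 273.15 = 301.15 K.
T_C = 41 °F → (41 − 32) × 5/9 = 5.00 °C = 278.15 K.
By the Carnot theorem, η_max = 1 − T_C/T_H = 1 − 278.15/301.15 = 0.0764.
W_max = η_max · Q_H = 0.0764 × 537 = 41.0 kJ.

W_max ≈ 41.0 kJ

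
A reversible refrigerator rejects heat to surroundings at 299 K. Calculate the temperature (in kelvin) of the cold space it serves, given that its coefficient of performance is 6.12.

COP_R = T_C/(T_H − T_C) ⇒ T_C = T_H·COP_R/(1 + COP_R) = 299.00 × 6.12/(1 + 6.12) = 257.0 K.

T_C ≈ 257.0 K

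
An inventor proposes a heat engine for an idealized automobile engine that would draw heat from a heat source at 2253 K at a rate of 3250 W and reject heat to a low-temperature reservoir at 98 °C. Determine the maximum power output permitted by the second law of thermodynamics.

T_C = 98 °C → 98 + 273.15 = 371.15 K.
The second-law ceiling is the Carnot efficiency, η_max = 1 − T_C/T_H = 1 − 371.15/2253.00 = 0.8353.
W_max = η_max · Q_H = 0.8353 × 3250 = 2710 W.

Ẇ_max ≈ 2710 W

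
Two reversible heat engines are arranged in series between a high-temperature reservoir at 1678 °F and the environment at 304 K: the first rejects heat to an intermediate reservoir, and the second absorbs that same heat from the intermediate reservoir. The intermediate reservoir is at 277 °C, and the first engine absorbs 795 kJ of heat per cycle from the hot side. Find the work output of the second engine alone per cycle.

T_H = 1678 °F → (1678 − 32) × 5/9 = 914.44 °C = 1187.59 K.
T_m = 277 °C → 277 + 273.15 = 550.15 K.
Heat entering the second stage: Q_m = Q_H·(T_m/T_H) = 795 × 550.15/1187.59 = 368.3 kJ.
Second-stage efficiency η₂ = 1 − T_C/T_m = 1 − 304.00/550.15 = 0.4474, so W₂ = η₂·Q_m = 164.8 kJ.

W₂ ≈ 164.8 kJ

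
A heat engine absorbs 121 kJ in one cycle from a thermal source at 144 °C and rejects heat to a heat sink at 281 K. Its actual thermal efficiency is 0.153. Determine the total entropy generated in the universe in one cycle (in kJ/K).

T_H = 144 °C → 144 + 273.15 = 417.15 K.
W = η·Q_H = 0.153 × 121 = 18.51 kJ, so Q_C = Q_H − W = 102.5 kJ.
The hot reservoir loses entropy Q_H/T_H = 121/417.15 = 0.2901 kJ/K; the cold reservoir gains Q_C/T_C = 102.5/281.00 = 0.3647 kJ/K.
ΔS_univ = −Q_H/T_H + Q_C/T_C = 0.0747 kJ/K (> 0, since η = 0.153 < η_Carnot = 0.326).

ΔS_univ ≈ 0.0747 kJ/K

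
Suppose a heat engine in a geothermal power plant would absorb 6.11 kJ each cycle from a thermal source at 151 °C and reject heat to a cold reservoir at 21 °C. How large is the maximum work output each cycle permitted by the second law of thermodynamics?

T_H = 151 °C → 151 + 273.15 = 424.15 K.
T_C = 21 °C → 21 + 273.15 = 294.15 K.
By the Carnot theorem, η_max = 1 − T_C/T_H = 1 − 294.15/424.15 = 0.3065.
W_max = η_max · Q_H = 0.3065 × 6.11 = 1.87 kJ.

W_max ≈ 1.87 kJ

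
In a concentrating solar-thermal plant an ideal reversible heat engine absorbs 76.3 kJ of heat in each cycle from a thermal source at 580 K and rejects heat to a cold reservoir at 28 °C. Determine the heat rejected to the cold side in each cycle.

T_C = 28 °C → 28 + 273.15 = 301.15 K.
Carnot efficiency: η = 1 − T_C/T_H = 1 − 301.15/580.00 = 0.4808.
For a reversible cycle Q_C/Q_H = T_C/T_H, so Q_C = 76.3 × 301.15/580.00 = 39.6 kJ.

Q_C ≈ 39.6 kJ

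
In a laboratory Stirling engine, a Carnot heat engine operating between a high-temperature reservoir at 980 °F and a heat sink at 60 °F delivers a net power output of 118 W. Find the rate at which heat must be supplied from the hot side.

T_H = 980 °F → (980 − 32) × 5/9 = 526.67 °C = 799.82 K.
T_C = 60 °F → (60 − 32) × 5/9 = 15.56 °C = 288.71 K.
η_rev = 1 − T_C/T_H = 1 − 288.71/799.82 = 0.6390.
Q_H = W/η = 118/0.6390 = 185 W.

Q̇_H ≈ 185 W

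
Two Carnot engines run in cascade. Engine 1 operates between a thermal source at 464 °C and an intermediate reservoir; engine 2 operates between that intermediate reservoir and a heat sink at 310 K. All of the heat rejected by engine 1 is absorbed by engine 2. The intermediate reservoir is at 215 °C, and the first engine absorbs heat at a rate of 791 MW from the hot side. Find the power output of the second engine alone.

T_H = 464 °C → 464 + 273.15 = 737.15 K.
T_m = 215 °C → 215 + 273.15 = 488.15 K.
Heat entering the second stage: Q_m = Q_H·(T_m/T_H) = 791 × 488.15/737.15 = 523.8 MW.
Second-stage efficiency η₂ = 1 − T_C/T_m = 1 − 310.00/488.15 = 0.3649, so W₂ = η₂·Q_m = 191.2 MW.

Ẇ₂ ≈ 191.2 MW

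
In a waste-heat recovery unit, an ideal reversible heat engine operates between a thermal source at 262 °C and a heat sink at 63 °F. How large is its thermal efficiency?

T_H = 262 °C → 262 + 273.15 = 535.15 K.
T_C = 63 °F → (63 − 32) × 5/9 = 17.22 °C = 290.37 K.
The Carnot efficiency is η = 1 − T_C/T_H = 1 − 290.37/535.15 = 0.457.

η ≈ 0.457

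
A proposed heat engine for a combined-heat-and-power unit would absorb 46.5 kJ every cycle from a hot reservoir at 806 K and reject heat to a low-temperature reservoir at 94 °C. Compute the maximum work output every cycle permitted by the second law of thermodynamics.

T_C = 94 °C → 94 + 273.15 = 367.15 K.
The second-law ceiling is the Carnot efficiency, η_max = 1 − T_C/T_H = 1 − 367.15/806.00 = 0.5445.
W_max = η_max · Q_H = 0.5445 × 46.5 = 25.32 kJ.

W_max ≈ 25.32 kJ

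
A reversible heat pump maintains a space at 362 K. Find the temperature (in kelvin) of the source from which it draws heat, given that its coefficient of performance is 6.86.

COP_HP = T_H/(T_H − T_C) ⇒ T_C = T_H·(COP_HP − 1)/COP_HP = 362.00 × (6.86 − 1)/6.86 = 309.2 K.

T_C ≈ 309.2 K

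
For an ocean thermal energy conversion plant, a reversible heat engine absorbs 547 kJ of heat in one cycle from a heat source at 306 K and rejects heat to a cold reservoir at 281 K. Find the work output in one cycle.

η_rev = 1 − T_C/T_H = 1 − 281.00/306.00 = 0.0817.
W = η·Q_H = 0.0817 × 547 = 44.7 kJ.

W ≈ 44.7 kJ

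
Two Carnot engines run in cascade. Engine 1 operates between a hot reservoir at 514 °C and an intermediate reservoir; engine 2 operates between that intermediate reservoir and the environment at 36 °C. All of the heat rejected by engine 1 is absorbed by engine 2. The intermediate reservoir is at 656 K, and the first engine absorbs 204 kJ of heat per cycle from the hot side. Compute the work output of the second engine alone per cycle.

T_H = 514 °C → 514 + 273.15 = 787.15 K.
T_C = 36 °C → 36 + 273.15 = 309.15 K.
Heat entering the second stage: Q_m = Q_H·(T_m/T_H) = 204 × 656.00/787.15 = 170.0 kJ.
Second-stage efficiency η₂ = 1 − T_C/T_m = 1 − 309.15/656.00 = 0.5287, so W₂ = η₂·Q_m = 89.89 kJ.

W₂ ≈ 89.89 kJ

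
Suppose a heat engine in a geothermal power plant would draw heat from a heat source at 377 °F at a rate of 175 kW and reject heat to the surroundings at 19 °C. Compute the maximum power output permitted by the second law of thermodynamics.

T_H = 377 °F → (377 − 32) × 5/9 = 191.67 °C = 464.82 K.
T_C = 19 °C → 19 + 273.15 = 292.15 K.
The upper bound on efficiency is η_max = 1 − T_C/T_H = 1 − 292.15/464.82 = 0.3715.
W_max = η_max · Q_H = 0.3715 × 175 = 65.01 kW.

Ẇ_max ≈ 65.01 kW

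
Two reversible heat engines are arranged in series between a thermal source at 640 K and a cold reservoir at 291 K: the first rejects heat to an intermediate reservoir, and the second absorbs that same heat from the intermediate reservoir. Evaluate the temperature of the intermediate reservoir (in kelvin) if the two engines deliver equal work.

For reversible stages Q_m = Q_H·(T_m/T_H). Setting W₁ = Q_H(1 − T_m/T_H) equal to W₂ = Q_m(1 − T_C/T_m) = Q_H·(T_m − T_C)/T_H gives T_H − T_m = T_m − T_C, so T_m = (T_H + T_C)/2 = (640.00 + 291.00)/2 = 465.5 K.

T_m ≈ 465.5 K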